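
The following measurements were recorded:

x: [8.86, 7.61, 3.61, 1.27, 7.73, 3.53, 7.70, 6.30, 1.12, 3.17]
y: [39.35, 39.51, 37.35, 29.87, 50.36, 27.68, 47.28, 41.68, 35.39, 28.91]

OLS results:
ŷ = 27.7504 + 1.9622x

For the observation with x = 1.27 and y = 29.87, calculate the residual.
Residual = -0.3724

The residual is the difference between the actual value and the predicted value:

Residual = y - ŷ

Step 1: Calculate predicted value
ŷ = 27.7504 + 1.9622 × 1.27
ŷ = 30.2424

Step 2: Calculate residual
Residual = 29.87 - 30.2424
Residual = -0.3724

The residual is negative, so the observed y = 29.87 sits below the regression line (the line overestimates it by 0.3724).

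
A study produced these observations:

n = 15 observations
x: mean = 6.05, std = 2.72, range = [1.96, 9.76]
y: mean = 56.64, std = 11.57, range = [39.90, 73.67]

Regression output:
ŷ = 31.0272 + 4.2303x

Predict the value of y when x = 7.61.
ŷ = 63.2198

To predict y for x = 7.61, substitute into the regression equation:

ŷ = 31.0272 + 4.2303 × 7.61
ŷ = 31.0272 + 32.1926
ŷ = 63.2198

This is the fitted mean response at that x — an individual observation would come with a wider prediction interval.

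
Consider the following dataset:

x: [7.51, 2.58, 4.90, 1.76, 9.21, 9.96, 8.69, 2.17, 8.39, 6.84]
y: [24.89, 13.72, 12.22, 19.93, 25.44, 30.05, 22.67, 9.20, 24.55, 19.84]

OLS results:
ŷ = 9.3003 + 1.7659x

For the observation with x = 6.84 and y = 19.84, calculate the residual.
Residual = -1.5391

The residual is the difference between the actual value and the predicted value:

Residual = y - ŷ

Step 1: Calculate predicted value
ŷ = 9.3003 + 1.7659 × 6.84
ŷ = 21.3791

Step 2: Calculate residual
Residual = 19.84 - 21.3791
Residual = -1.5391

Sign check: y < ŷ, so the point is below the line and the fit overestimates here.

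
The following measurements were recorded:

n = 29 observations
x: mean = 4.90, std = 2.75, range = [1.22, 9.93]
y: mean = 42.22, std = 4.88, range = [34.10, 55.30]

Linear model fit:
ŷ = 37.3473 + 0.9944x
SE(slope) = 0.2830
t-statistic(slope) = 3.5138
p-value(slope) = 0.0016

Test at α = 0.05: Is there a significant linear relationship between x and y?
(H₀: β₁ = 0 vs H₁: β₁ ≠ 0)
p-value = 0.0016 < α = 0.05, so we reject H₀. The relationship is significant.

Hypothesis test for the slope coefficient:

H₀: β₁ = 0 (no linear relationship)
H₁: β₁ ≠ 0 (linear relationship exists)

Test statistic: t = β̂₁ / SE(β̂₁) = 0.9944 / 0.2830 = 3.5138

p = 0.0016: how often a slope estimate this far from 0 (in SE units) would arise by chance if β₁ were truly 0.

Decision rule: reject H₀ if p-value < α.
p-value = 0.0016 < α = 0.05 → reject H₀.

Conclusion: the linear association between x and y is significant at the 5% level.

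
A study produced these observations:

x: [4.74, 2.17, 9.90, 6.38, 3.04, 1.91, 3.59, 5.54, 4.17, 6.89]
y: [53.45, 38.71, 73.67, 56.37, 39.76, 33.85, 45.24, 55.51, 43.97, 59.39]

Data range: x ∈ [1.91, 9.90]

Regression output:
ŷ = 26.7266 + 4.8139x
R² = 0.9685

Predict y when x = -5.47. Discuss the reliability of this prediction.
The equation gives ŷ = 0.3946; however x = -5.47 is 7.38 units below the observed range, so this extrapolated value should not be trusted.

Prediction calculation:
ŷ = 26.7266 + 4.8139 × (-5.47)
ŷ = 0.3946

Reliability:
- Data range: x ∈ [1.91, 9.90]
- Prediction point: x = -5.47 is 7.38 units below the observed range → this is EXTRAPOLATION, not interpolation

Why that matters here:
- The linear relationship may not hold outside the observed range
- The standard error of prediction grows with (x − x̄)², and x = -5.47 is far from x̄ = 4.83

A defensible statement: 'if the linear trend continued to x = -5.47, y would be about 0.3946' — the premise is untested.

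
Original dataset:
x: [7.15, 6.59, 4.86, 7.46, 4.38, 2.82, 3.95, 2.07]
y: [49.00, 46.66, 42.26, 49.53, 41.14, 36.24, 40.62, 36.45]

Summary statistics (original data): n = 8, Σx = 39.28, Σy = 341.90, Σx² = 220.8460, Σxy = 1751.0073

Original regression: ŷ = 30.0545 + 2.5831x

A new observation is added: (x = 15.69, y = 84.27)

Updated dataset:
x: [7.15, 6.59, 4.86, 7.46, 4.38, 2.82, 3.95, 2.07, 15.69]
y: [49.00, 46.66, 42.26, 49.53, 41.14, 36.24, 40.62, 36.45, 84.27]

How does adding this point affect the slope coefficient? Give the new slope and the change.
New slope β₁ = 3.5821 versus 2.5831 before: a change of +0.9990 (+38.7%).

x = 15.69 lies well outside the original x-range [2.07, 7.46] (x̄ ≈ 4.91), so this observation has high leverage and can move the slope substantially.

Step 1: Update the sums with the new point (n goes from 8 to 9)
Σx  = 39.28 + 15.69 = 54.97
Σy  = 341.90 + 84.27 = 426.17
Σx² = 220.8460 + 15.69² = 220.8460 + 246.1761 = 467.0221
Σxy = 1751.0073 + 15.69×84.27 = 1751.0073 + 1322.1963 = 3073.2036

Step 2: Recompute the slope with b₁ = (nΣxy − ΣxΣy) / (nΣx² − (Σx)²)
Numerator   = 9×3073.2036 − 54.97×426.17 = 27658.8324 − 23426.5649 = 4232.2675
Denominator = 9×467.0221 − 54.97² = 4203.1989 − 3021.7009 = 1181.4980
b₁(new) = 4232.2675 / 1181.4980 = 3.5821

(Same formula on the original sums: (8×1751.0073 − 39.28×341.90) / (8×220.8460 − 39.28²) = 578.2264 / 223.8496 = 2.5831, matching the given fit.)

Step 3: Change in slope
Δβ₁ = 3.5821 − 2.5831 = +0.9990
Relative change = +0.9990 / 2.5831 × 100% = +38.7%
→ the slope increases when the point is added.

Because the point sits above the extension of the original line at a high-leverage x, it tilts the fit up.
In practice: examine leverage (hᵢ) and Cook's distance rather than deleting it automatically.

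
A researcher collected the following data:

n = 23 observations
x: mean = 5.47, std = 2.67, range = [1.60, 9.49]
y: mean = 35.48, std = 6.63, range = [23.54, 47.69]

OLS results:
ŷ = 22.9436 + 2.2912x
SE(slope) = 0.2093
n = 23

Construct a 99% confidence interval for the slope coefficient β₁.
The 99% CI for β₁ is (1.6986, 2.8838)

Confidence interval for the slope:

The 99% CI for β₁ is: β̂₁ ± t*(α/2, n-2) × SE(β̂₁)

Step 1: Find critical t-value
- Confidence level = 0.99
- Degrees of freedom = n - 2 = 23 - 2 = 21
- t*(α/2, 21) = 2.8314

Step 2: Calculate margin of error
Margin = 2.8314 × 0.2093 = 0.5926

Step 3: Construct interval
CI = 2.2912 ± 0.5926
CI = (1.6986, 2.8838)

Interpretation: intervals built this way capture the true β₁ in 99% of repeated samples; here the plausible range for the per-unit effect of x on y is 1.6986 to 2.8838.
Since 0 is outside the interval, a two-sided test at α = 0.01 would reject H₀: β₁ = 0.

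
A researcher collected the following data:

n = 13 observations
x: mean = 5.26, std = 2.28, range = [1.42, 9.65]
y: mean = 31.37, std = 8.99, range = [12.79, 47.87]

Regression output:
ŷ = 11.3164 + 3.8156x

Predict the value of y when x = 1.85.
ŷ = 18.3753

x = 1.85 lies inside the observed range [1.42, 9.65], so the fitted equation applies directly:

ŷ = 11.3164 + 3.8156 × 1.85
ŷ = 11.3164 + 7.0589
ŷ = 18.3753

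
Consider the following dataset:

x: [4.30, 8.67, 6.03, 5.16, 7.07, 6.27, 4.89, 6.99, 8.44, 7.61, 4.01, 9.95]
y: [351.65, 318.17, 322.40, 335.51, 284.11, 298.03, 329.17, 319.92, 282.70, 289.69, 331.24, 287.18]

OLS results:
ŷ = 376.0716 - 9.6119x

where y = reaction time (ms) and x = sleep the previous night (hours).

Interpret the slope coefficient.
On average, reaction time is about 9.6119 ms lower for every extra hour of sleep.

β₁ = -9.6119 is the change in predicted reaction time (ms) per additional hour of sleep.

Interpretation:
- Sleep up by 1 hour → predicted reaction time decreases by 9.6119 ms
- This is a linear approximation: the same per-unit change is assumed across the whole observed x range

The intercept β₀ = 376.0716 is the predicted reaction time when sleep = 0; since the smallest observed x is 4.01, this is an extrapolation and mainly anchors the line.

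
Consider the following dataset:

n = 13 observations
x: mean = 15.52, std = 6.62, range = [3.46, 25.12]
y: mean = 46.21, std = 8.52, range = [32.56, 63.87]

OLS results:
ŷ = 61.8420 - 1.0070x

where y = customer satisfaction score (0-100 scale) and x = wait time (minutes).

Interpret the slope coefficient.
For each additional minute of wait time, predicted satisfaction score decreases by approximately 1.0070 points.

The slope β₁ = -1.0070 gives the rate at which the fitted satisfaction score changes with wait time.

Interpretation:
- Wait time up by 1 minute → predicted satisfaction score decreases by 1.0070 points
- The effect is assumed constant over the observed range of x (linearity)
- The sign (−) gives the direction; the magnitude 1.0070 gives the size of the effect per minute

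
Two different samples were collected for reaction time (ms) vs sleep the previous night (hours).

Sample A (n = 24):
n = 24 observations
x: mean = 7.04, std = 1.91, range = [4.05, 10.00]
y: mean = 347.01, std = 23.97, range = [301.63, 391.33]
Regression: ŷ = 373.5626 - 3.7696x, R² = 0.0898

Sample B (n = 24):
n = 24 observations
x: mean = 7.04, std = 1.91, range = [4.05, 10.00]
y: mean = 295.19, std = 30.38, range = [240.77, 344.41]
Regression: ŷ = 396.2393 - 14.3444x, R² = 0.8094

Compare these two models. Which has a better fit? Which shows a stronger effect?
Model B has the better fit (R² = 0.8094 vs 0.0898). Model B shows the stronger effect (|β₁| = 14.3444 vs 3.7696).

Model Comparison:

Which explains more variance? (R²)
- Model A: R² = 0.0898 → 8.98% of variance in reaction time explained
- Model B: R² = 0.8094 → 80.94% of variance in reaction time explained
- 0.8094 > 0.0898 → Model B has the better fit

Strength of effect — compare |β₁|:
- Model A: β₁ = -3.7696 → predicted reaction time falls 3.7696 ms per additional hour of sleep
- Model B: β₁ = -14.3444 → predicted reaction time falls 14.3444 ms per additional hour of sleep
- |-3.7696| < |-14.3444| → Model B shows the stronger marginal effect

Notes:
- A steeper slope doesn't make a better model if the scatter around the line is large.
- A better fit (higher R²) doesn't necessarily mean a more important relationship.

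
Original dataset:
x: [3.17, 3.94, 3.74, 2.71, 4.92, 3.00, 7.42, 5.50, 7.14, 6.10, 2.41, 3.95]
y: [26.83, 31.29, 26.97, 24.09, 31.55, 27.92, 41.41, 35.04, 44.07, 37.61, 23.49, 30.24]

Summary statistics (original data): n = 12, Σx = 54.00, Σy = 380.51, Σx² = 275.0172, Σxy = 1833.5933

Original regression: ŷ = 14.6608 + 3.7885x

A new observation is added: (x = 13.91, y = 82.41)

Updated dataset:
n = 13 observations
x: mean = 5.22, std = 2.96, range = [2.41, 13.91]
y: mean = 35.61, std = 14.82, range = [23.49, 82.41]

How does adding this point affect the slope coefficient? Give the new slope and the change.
The slope changes from 3.7885 to 4.9378 (change of +1.1493, or +30.3%).

The new point has HIGH LEVERAGE: x = 13.91 is far from the original mean x̄ = 54.00/12 ≈ 4.50 (original range [2.41, 7.42]).

Step 1: Update the sums with the new point (n goes from 12 to 13)
Σx  = 54.00 + 13.91 = 67.91
Σy  = 380.51 + 82.41 = 462.92
Σx² = 275.0172 + 13.91² = 275.0172 + 193.4881 = 468.5053
Σxy = 1833.5933 + 13.91×82.41 = 1833.5933 + 1146.3231 = 2979.9164

Step 2: Recompute the slope with b₁ = (nΣxy − ΣxΣy) / (nΣx² − (Σx)²)
Numerator   = 13×2979.9164 − 67.91×462.92 = 38738.9132 − 31436.8972 = 7302.0160
Denominator = 13×468.5053 − 67.91² = 6090.5689 − 4611.7681 = 1478.8008
b₁(new) = 7302.0160 / 1478.8008 = 4.9378

(Same formula on the original sums: (12×1833.5933 − 54.00×380.51) / (12×275.0172 − 54.00²) = 1455.5796 / 384.2064 = 3.7885, matching the given fit.)

Step 3: Change in slope
Δβ₁ = 4.9378 − 3.7885 = +1.1493
Relative change = +1.1493 / 3.7885 × 100% = +30.3%
→ the slope increases when the point is added.

Because the point sits above the extension of the original line at a high-leverage x, it tilts the fit up.
In practice: examine leverage (hᵢ) and Cook's distance rather than deleting it automatically.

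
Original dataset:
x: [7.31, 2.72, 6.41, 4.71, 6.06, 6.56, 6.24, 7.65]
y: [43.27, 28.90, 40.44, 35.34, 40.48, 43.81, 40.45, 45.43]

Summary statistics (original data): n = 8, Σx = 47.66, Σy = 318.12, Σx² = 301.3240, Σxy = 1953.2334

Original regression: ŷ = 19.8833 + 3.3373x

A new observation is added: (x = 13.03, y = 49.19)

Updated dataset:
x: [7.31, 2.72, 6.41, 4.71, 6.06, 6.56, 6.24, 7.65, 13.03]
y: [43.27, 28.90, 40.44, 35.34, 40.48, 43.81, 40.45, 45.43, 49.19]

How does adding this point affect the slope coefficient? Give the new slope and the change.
New slope β₁ = 1.8962 versus 3.3373 before: a change of -1.4411 (-43.2%).

x = 13.03 lies well outside the original x-range [2.72, 7.65] (x̄ ≈ 5.96), so this observation has high leverage and can move the slope substantially.

Step 1: Update the sums with the new point (n goes from 8 to 9)
Σx  = 47.66 + 13.03 = 60.69
Σy  = 318.12 + 49.19 = 367.31
Σx² = 301.3240 + 13.03² = 301.3240 + 169.7809 = 471.1049
Σxy = 1953.2334 + 13.03×49.19 = 1953.2334 + 640.9457 = 2594.1791

Step 2: Recompute the slope with b₁ = (nΣxy − ΣxΣy) / (nΣx² − (Σx)²)
Numerator   = 9×2594.1791 − 60.69×367.31 = 23347.6119 − 22292.0439 = 1055.5680
Denominator = 9×471.1049 − 60.69² = 4239.9441 − 3683.2761 = 556.6680
b₁(new) = 1055.5680 / 556.6680 = 1.8962

(Same formula on the original sums: (8×1953.2334 − 47.66×318.12) / (8×301.3240 − 47.66²) = 464.2680 / 139.1164 = 3.3373, matching the given fit.)

Step 3: Change in slope
Δβ₁ = 1.8962 − 3.3373 = -1.4411
Relative change = -1.4411 / 3.3373 × 100% = -43.2%
→ the slope decreases when the point is added.

Because the point sits below the extension of the original line at a high-leverage x, it tilts the fit down.
In practice: refit with and without it and report both if conclusions differ; examine leverage (hᵢ) and Cook's distance rather than deleting it automatically.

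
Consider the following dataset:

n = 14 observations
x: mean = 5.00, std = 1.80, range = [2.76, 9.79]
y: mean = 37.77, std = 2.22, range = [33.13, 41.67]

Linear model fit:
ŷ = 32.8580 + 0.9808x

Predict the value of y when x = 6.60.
ŷ = 39.3313

Plug x = 6.60 into the fitted line:

ŷ = 32.8580 + 0.9808 × 6.60
ŷ = 32.8580 + 6.4733
ŷ = 39.3313

This is a point prediction; actual observations scatter around it by roughly the residual standard deviation.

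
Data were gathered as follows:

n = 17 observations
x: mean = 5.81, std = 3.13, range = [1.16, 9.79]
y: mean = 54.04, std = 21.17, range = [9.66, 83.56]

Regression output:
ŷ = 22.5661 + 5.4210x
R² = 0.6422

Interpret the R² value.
About 64.22% of the variability in y is accounted for by the regression on x (R² = 0.6422) — a moderate linear fit.

The coefficient of determination R² is the fraction of the total variation in y that the fitted line accounts for.

Here R² = 0.6422:
- Explained: 64.22% of the variation in y
- Unexplained (residual): 100% − 64.22% = 35.78%
- Rule of thumb (below 0.3 weak; 0.3 to below 0.7 moderate; 0.7 and above strong) → moderate

Note: R² says nothing about causation, and a high R² does not by itself mean the linear form is appropriate — check the residuals.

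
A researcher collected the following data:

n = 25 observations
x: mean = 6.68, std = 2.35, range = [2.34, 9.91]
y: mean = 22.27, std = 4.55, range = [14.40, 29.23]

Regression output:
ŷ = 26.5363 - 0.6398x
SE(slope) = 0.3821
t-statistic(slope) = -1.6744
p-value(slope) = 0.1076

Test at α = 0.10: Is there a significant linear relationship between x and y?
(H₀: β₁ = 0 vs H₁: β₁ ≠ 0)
p-value = 0.1076 ≥ α = 0.10, so we fail to reject H₀. The relationship is not significant.

Hypothesis test for the slope coefficient:

H₀: β₁ = 0 (no linear relationship)
H₁: β₁ ≠ 0 (linear relationship exists)

Test statistic: t = β̂₁ / SE(β̂₁) = -0.6398 / 0.3821 = -1.6744

With df = 23, the two-sided p-value for |t| = 1.6744 is 0.1076.

Decision rule: reject H₀ if p-value < α.
p-value = 0.1076 ≥ α = 0.10 → fail to reject H₀.

There is not sufficient evidence at the 10% significance level to conclude that a linear relationship exists between x and y.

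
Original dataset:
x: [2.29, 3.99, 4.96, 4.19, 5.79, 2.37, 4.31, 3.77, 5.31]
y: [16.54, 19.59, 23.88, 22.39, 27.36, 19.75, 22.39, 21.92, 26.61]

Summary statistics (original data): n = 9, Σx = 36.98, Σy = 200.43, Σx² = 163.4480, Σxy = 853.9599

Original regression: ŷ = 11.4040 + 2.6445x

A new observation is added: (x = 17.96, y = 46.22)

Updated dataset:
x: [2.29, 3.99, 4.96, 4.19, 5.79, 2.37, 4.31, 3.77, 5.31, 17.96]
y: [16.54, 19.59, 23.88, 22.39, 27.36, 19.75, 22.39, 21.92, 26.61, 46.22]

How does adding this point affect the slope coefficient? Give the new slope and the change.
The slope changes from 2.6445 to 1.7863 (change of -0.8582, or -32.5%).

x = 17.96 lies well outside the original x-range [2.29, 5.79] (x̄ ≈ 4.11), so this observation has high leverage and can move the slope substantially.

Step 1: Update the sums with the new point (n goes from 9 to 10)
Σx  = 36.98 + 17.96 = 54.94
Σy  = 200.43 + 46.22 = 246.65
Σx² = 163.4480 + 17.96² = 163.4480 + 322.5616 = 486.0096
Σxy = 853.9599 + 17.96×46.22 = 853.9599 + 830.1112 = 1684.0711

Step 2: Recompute the slope with b₁ = (nΣxy − ΣxΣy) / (nΣx² − (Σx)²)
Numerator   = 10×1684.0711 − 54.94×246.65 = 16840.7110 − 13550.9510 = 3289.7600
Denominator = 10×486.0096 − 54.94² = 4860.0960 − 3018.4036 = 1841.6924
b₁(new) = 3289.7600 / 1841.6924 = 1.7863

(Same formula on the original sums: (9×853.9599 − 36.98×200.43) / (9×163.4480 − 36.98²) = 273.7377 / 103.5116 = 2.6445, matching the given fit.)

Step 3: Change in slope
Δβ₁ = 1.7863 − 2.6445 = -0.8582
Relative change = -0.8582 / 2.6445 × 100% = -32.5%
→ the slope decreases when the point is added.

A high-leverage point only changes the slope if it is off the original line; here y = 46.22 is below the original trend, so the slope decreases.
In practice: check such a point for data-entry or measurement error; refit with and without it and report both if conclusions differ.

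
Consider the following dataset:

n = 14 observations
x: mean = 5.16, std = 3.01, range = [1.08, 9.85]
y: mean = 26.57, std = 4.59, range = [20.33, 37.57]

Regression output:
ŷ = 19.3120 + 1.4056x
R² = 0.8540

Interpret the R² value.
The model explains 85.40% of the variance in y (R² = 0.8540), leaving 14.60% unexplained; the fit is strong.

R² (coefficient of determination) measures the proportion of variance in y explained by the regression model.

Here R² = 0.8540:
- Explained: 85.40% of the variation in y
- Unexplained (residual): 100% − 85.40% = 14.60%
- Rule of thumb (below 0.3 weak; 0.3 to below 0.7 moderate; 0.7 and above strong) → strong

Note: R² says nothing about causation, and a high R² does not by itself mean the linear form is appropriate — check the residuals.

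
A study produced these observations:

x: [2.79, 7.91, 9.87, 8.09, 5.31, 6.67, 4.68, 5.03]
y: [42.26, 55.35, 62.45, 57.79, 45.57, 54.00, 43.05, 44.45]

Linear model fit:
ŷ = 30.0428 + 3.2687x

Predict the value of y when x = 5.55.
ŷ = 48.1841

To predict y for x = 5.55, substitute into the regression equation:

ŷ = 30.0428 + 3.2687 × 5.55
ŷ = 30.0428 + 18.1413
ŷ = 48.1841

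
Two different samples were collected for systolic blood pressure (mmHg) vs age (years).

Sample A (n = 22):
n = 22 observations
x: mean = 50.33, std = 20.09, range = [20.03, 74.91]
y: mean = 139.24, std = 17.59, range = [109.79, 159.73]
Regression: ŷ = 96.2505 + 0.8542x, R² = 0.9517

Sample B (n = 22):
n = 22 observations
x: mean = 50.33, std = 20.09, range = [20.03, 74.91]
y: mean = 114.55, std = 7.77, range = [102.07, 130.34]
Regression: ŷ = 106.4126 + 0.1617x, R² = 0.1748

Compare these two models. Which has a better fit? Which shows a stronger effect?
Model A has the better fit (R² = 0.9517 vs 0.1748). Model A shows the stronger effect (|β₁| = 0.8542 vs 0.1617).

Model Comparison:

Which explains more variance? (R²)
- Model A: R² = 0.9517 → 95.17% of variance in blood pressure explained
- Model B: R² = 0.1748 → 17.48% of variance in blood pressure explained
- 0.9517 > 0.1748 → Model A has the better fit

Strength of effect — compare |β₁|:
- Model A: β₁ = 0.8542 → predicted blood pressure rises 0.8542 mmHg per additional year of age
- Model B: β₁ = 0.1617 → predicted blood pressure rises 0.1617 mmHg per additional year of age
- |0.8542| > |0.1617| → Model A shows the stronger marginal effect

Note: A steeper slope doesn't make a better model if the scatter around the line is large.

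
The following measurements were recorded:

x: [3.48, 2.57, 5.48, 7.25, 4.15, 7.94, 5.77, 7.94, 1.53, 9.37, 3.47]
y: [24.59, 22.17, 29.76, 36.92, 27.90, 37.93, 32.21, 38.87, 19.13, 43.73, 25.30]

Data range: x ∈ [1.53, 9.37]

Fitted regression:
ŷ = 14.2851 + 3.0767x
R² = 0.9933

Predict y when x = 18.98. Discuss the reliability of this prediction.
The equation gives ŷ = 72.6809; however x = 18.98 is 9.61 units above the observed range, so this extrapolated value should not be trusted.

Prediction calculation:
ŷ = 14.2851 + 3.0767 × 18.98
ŷ = 72.6809

Reliability:
- Data range: x ∈ [1.53, 9.37]
- Prediction point: x = 18.98 is 9.61 units above the observed range → this is EXTRAPOLATION, not interpolation

Why that matters here:
- Real relationships often flatten, saturate, or turn nonlinear at extremes
- The linear relationship may not hold outside the observed range
- The standard error of prediction grows with (x − x̄)², and x = 18.98 is far from x̄ = 5.36

The R² = 0.9933 only validates the fit within [1.53, 9.37]; treat ŷ = 72.6809 with caution.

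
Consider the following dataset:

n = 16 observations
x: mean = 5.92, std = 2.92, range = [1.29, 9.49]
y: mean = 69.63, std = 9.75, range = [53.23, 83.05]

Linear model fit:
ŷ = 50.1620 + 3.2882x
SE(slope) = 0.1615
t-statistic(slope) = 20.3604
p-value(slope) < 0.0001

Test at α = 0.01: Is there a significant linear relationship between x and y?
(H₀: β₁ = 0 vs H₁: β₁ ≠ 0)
Reject H₀: p-value < 0.0001 < α = 0.01. The linear relationship is significant at the 1% level.

Hypothesis test for the slope coefficient:

H₀: β₁ = 0 (no linear relationship)
H₁: β₁ ≠ 0 (linear relationship exists)

Test statistic: t = β̂₁ / SE(β̂₁) = 3.2882 / 0.1615 = 20.3604

The p-value (<0.0001) is the probability, under H₀, of a t-statistic at least as extreme as |t| = 20.3604 (two-sided, df = n − 2 = 14).

Decision rule: reject H₀ if p-value < α.
p-value < 0.0001 < α = 0.01 → reject H₀.

There is sufficient evidence at the 1% significance level to conclude that a linear relationship exists between x and y.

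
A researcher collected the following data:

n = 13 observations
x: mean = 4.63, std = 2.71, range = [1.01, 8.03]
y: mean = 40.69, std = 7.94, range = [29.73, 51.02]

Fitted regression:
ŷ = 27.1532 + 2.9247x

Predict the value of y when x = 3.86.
ŷ = 38.4425

Plug x = 3.86 into the fitted line:

ŷ = 27.1532 + 2.9247 × 3.86
ŷ = 27.1532 + 11.2893
ŷ = 38.4425

This is the fitted mean response at that x — an individual observation would come with a wider prediction interval.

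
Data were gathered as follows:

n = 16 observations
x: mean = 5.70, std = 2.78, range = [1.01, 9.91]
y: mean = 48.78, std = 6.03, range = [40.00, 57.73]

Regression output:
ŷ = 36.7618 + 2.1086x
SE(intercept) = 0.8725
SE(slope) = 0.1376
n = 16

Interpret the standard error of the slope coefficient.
SE(slope) = 0.1376 measures the uncertainty in the estimated slope. The coefficient is estimated precisely (SE/|β̂₁| = 6.5%).

SE(β̂₁) = s / √Sxx, where s is the residual standard deviation and Sxx = Σ(x − x̄)². It is the yardstick for how far β̂₁ = 2.1086 could plausibly be from the true slope.

Relative precision:
- SE / |β̂₁| = 0.1376 / 2.1086 = 6.5%
- Rule of thumb (under 20%: precise; 20% to under 50%: moderately precise; 50% or more: imprecise) → precise

Link to the t-test: t = β̂₁ / SE(β̂₁) = 2.1086 / 0.1376 = 15.3241, the statistic for H₀: β₁ = 0.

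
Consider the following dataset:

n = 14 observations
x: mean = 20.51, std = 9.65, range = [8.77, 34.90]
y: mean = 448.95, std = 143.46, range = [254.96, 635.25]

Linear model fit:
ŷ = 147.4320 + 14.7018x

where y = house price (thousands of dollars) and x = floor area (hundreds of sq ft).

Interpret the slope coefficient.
For each additional hundred sq ft of floor area, predicted house price increases by approximately 14.7018 thousand dollars.

The slope β₁ = 14.7018 gives the rate at which the fitted house price changes with floor area.

Interpretation:
- Floor area up by 1 hundred sq ft → predicted house price increases by 14.7018 thousand dollars
- This is a linear approximation: the same per-unit change is assumed across the whole observed x range

(β₀ = 147.4320 is the fitted value at x = 0 and is not part of the slope interpretation.)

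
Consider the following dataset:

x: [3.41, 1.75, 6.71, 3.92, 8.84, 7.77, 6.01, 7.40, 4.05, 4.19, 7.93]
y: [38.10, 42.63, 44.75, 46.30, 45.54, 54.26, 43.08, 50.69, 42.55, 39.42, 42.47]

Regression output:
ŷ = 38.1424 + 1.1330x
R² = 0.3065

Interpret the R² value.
R² = 0.3065 means 30.65% of the variation in y is explained by the linear relationship with x. This indicates a moderate fit.

R² (coefficient of determination) measures the proportion of variance in y explained by the regression model.

Here R² = 0.3065:
- Explained: 30.65% of the variation in y
- Unexplained (residual): 100% − 30.65% = 69.35%
- Rule of thumb (below 0.3 weak; 0.3 to below 0.7 moderate; 0.7 and above strong) → moderate

Note: R² never decreases when predictors are added, so it should not be used alone to compare models of different size.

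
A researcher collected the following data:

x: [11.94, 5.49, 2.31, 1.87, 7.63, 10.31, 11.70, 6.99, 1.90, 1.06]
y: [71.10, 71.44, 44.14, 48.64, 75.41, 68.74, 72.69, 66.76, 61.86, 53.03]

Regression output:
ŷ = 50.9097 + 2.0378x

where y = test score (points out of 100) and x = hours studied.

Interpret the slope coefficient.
An increase of one hour in study time is associated with a 2.0378 points increase in predicted test score.

The slope β₁ = 2.0378 gives the rate at which the fitted test score changes with study time.

Interpretation:
- Study time up by 1 hour → predicted test score increases by 2.0378 points
- The effect is assumed constant over the observed range of x (linearity)
- The slope describes association in these data, not necessarily a causal effect

(β₀ = 50.9097 is the fitted value at x = 0 and is not part of the slope interpretation.)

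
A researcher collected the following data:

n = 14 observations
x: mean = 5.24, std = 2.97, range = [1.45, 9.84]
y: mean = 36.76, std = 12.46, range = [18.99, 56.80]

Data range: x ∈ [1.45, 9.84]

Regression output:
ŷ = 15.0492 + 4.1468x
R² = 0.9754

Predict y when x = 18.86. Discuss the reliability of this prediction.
The equation gives ŷ = 93.2578; however x = 18.86 is 9.02 units above the observed range, so this extrapolated value should not be trusted.

Prediction calculation:
ŷ = 15.0492 + 4.1468 × 18.86
ŷ = 93.2578

Reliability:
- Data range: x ∈ [1.45, 9.84]
- Prediction point: x = 18.86 is 9.02 units above the observed range → this is EXTRAPOLATION, not interpolation

Why that matters here:
- The linear relationship may not hold outside the observed range
- Real relationships often flatten, saturate, or turn nonlinear at extremes
- The standard error of prediction grows with (x − x̄)², and x = 18.86 is far from x̄ = 5.24

The R² = 0.9754 only validates the fit within [1.45, 9.84]; treat ŷ = 93.2578 with caution.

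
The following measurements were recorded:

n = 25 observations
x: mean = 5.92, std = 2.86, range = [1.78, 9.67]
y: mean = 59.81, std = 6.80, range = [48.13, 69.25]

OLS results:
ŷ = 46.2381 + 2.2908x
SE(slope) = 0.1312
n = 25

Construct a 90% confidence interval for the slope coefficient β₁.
The 90% CI for β₁ is (2.0659, 2.5157)

Confidence interval for the slope:

The 90% CI for β₁ is: β̂₁ ± t*(α/2, n-2) × SE(β̂₁)

Step 1: Find critical t-value
- Confidence level = 0.9
- Degrees of freedom = n - 2 = 25 - 2 = 23
- t*(α/2, 23) = 1.7139

Step 2: Calculate margin of error
Margin = 1.7139 × 0.1312 = 0.2249

Step 3: Construct interval
CI = 2.2908 ± 0.2249
CI = (2.0659, 2.5157)

Interpretation: intervals built this way capture the true β₁ in 90% of repeated samples; here the plausible range for the per-unit effect of x on y is 2.0659 to 2.5157.
The interval does not include 0, suggesting a significant linear relationship.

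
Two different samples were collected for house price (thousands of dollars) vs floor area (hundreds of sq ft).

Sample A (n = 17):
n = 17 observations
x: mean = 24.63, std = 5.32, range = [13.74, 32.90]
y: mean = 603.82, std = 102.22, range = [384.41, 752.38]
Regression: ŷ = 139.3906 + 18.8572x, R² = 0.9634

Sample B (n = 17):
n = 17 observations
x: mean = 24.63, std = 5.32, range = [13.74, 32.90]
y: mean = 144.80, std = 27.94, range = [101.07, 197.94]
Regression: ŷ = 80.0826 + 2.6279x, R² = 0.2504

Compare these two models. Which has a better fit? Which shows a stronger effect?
Model A has the better fit (R² = 0.9634 vs 0.2504). Model A shows the stronger effect (|β₁| = 18.8572 vs 2.6279).

Model Comparison:

Fit — compare R²:
- Model A: R² = 0.9634 → 96.34% of variance in house price explained
- Model B: R² = 0.2504 → 25.04% of variance in house price explained
- 0.9634 > 0.2504 → Model A has the better fit

Which has the larger per-hundred sq ft effect? (|β₁|)
- Model A: β₁ = 18.8572 → predicted house price rises 18.8572 thousand dollars per additional hundred sq ft of floor area
- Model B: β₁ = 2.6279 → predicted house price rises 2.6279 thousand dollars per additional hundred sq ft of floor area
- |18.8572| > |2.6279| → Model A shows the stronger marginal effect

Notes:
- The two samples could reflect different populations, time periods, or measurement quality.
- A better fit (higher R²) doesn't necessarily mean a more important relationship.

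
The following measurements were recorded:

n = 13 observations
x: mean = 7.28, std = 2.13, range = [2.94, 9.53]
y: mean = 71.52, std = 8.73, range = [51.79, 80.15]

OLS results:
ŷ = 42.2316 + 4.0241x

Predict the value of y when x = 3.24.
ŷ = 55.2697

Plug x = 3.24 into the fitted line:

ŷ = 42.2316 + 4.0241 × 3.24
ŷ = 42.2316 + 13.0381
ŷ = 55.2697

This is the fitted mean response at that x — an individual observation would come with a wider prediction interval.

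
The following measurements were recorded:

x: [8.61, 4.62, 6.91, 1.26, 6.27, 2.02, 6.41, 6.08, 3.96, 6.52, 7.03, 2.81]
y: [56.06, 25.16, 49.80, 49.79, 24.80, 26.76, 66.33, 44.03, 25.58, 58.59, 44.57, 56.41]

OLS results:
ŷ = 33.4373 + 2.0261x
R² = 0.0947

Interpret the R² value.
R² = 0.0947 means 9.47% of the variation in y is explained by the linear relationship with x. This indicates a weak fit.

R² (coefficient of determination) measures the proportion of variance in y explained by the regression model.

Here R² = 0.0947:
- Explained: 9.47% of the variation in y
- Unexplained (residual): 100% − 9.47% = 90.53%
- Rule of thumb (below 0.3 weak; 0.3 to below 0.7 moderate; 0.7 and above strong) → weak

Calculation: R² = 1 − (SS_res / SS_tot), where SS_res is the sum of squared residuals and SS_tot the total sum of squares.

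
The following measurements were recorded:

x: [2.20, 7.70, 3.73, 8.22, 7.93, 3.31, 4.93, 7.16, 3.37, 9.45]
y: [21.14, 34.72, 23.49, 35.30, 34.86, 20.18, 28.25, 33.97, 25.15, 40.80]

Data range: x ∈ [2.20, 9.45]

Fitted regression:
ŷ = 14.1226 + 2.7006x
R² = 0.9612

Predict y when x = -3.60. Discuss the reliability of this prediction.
ŷ = 4.4004 (extrapolation — x = -3.60 lies outside [2.20, 9.45], so reliability is low).

Prediction calculation:
ŷ = 14.1226 + 2.7006 × (-3.60)
ŷ = 4.4004

Reliability:
- Data range: x ∈ [2.20, 9.45]
- Prediction point: x = -3.60 is 5.80 units below the observed range → this is EXTRAPOLATION, not interpolation

Why that matters here:
- R² describes fit only over the sampled x values; it says nothing about behaviour beyond them
- The standard error of prediction grows with (x − x̄)², and x = -3.60 is far from x̄ = 5.80

The R² = 0.9612 only validates the fit within [2.20, 9.45]; treat ŷ = 4.4004 with caution.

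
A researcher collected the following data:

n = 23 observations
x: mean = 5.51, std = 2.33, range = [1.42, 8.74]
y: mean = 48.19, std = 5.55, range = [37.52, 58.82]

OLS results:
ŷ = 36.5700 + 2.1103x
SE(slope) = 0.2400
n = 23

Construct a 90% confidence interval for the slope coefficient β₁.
The 90% CI for β₁ is (1.6973, 2.5233)

Confidence interval for the slope:

The 90% CI for β₁ is: β̂₁ ± t*(α/2, n-2) × SE(β̂₁)

Step 1: Find critical t-value
- Confidence level = 0.9
- Degrees of freedom = n - 2 = 23 - 2 = 21
- t*(α/2, 21) = 1.7207

Step 2: Calculate margin of error
Margin = 1.7207 × 0.2400 = 0.4130

Step 3: Construct interval
CI = 2.1103 ± 0.4130
CI = (1.6973, 2.5233)

Interpretation: each one-unit increase in x is associated with a change in mean y of between 1.6973 and 2.5233, with 90% confidence.
Both endpoints are positive, so the data support a genuinely positive slope at this confidence level.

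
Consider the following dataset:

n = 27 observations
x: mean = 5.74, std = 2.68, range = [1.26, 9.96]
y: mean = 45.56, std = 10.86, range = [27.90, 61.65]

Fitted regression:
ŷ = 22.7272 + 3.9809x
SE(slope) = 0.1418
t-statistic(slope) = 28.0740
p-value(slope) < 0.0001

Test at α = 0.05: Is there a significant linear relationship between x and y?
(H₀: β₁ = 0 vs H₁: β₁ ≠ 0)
Since p-value < 0.0001 < α = 0.05, reject H₀ — the slope is significantly different from 0.

Hypothesis test for the slope coefficient:

H₀: β₁ = 0 (no linear relationship)
H₁: β₁ ≠ 0 (linear relationship exists)

Test statistic: t = β̂₁ / SE(β̂₁) = 3.9809 / 0.1418 = 28.0740

With df = 25, the two-sided p-value for |t| = 28.0740 is <0.0001.

Decision rule: reject H₀ if p-value < α.
p-value < 0.0001 < α = 0.05 → reject H₀.

Conclusion: the linear association between x and y is significant at the 5% level.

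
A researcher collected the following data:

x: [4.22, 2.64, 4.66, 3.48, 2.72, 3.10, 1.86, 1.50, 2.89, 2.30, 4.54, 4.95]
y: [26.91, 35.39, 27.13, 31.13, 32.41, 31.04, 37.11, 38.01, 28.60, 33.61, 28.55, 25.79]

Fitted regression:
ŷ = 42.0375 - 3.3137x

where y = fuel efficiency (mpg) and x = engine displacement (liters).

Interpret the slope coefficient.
For each additional liter of engine displacement, predicted fuel efficiency decreases by approximately 3.3137 mpg.

The slope β₁ = -3.3137 gives the rate at which the fitted fuel efficiency changes with engine displacement.

Interpretation:
- Engine displacement up by 1 liter → predicted fuel efficiency decreases by 3.3137 mpg
- This is a linear approximation: the same per-unit change is assumed across the whole observed x range

(β₀ = 42.0375 is the fitted value at x = 0 and is not part of the slope interpretation.)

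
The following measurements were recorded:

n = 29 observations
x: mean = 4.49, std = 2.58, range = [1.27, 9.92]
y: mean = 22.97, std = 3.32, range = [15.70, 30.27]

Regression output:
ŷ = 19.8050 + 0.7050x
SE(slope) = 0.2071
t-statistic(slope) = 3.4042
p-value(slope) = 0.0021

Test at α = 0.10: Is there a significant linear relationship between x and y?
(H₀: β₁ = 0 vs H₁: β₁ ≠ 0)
p-value = 0.0021 < α = 0.10, so we reject H₀. The relationship is significant.

Hypothesis test for the slope coefficient:

H₀: β₁ = 0 (no linear relationship)
H₁: β₁ ≠ 0 (linear relationship exists)

Test statistic: t = β̂₁ / SE(β̂₁) = 0.7050 / 0.2071 = 3.4042

p = 0.0021: how often a slope estimate this far from 0 (in SE units) would arise by chance if β₁ were truly 0.

Decision rule: reject H₀ if p-value < α.
p-value = 0.0021 < α = 0.10 → reject H₀.

There is sufficient evidence at the 10% significance level to conclude that a linear relationship exists between x and y.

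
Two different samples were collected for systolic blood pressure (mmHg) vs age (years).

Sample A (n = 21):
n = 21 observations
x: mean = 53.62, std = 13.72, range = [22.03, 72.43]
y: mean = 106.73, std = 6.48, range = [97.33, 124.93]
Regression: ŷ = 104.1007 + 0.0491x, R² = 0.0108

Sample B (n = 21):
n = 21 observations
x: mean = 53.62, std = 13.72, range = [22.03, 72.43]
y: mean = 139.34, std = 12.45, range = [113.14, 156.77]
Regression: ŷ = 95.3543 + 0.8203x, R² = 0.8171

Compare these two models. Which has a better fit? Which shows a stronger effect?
Model B has the better fit (R² = 0.8171 vs 0.0108). Model B shows the stronger effect (|β₁| = 0.8203 vs 0.0491).

Model Comparison:

Goodness of fit (R²):
- Model A: R² = 0.0108 → 1.08% of variance in blood pressure explained
- Model B: R² = 0.8171 → 81.71% of variance in blood pressure explained
- 0.8171 > 0.0108 → Model B has the better fit

Effect size (slope magnitude):
- Model A: β₁ = 0.0491 → predicted blood pressure rises 0.0491 mmHg per additional year of age
- Model B: β₁ = 0.8203 → predicted blood pressure rises 0.8203 mmHg per additional year of age
- |0.0491| < |0.8203| → Model B shows the stronger marginal effect

Notes:
- A better fit (higher R²) doesn't necessarily mean a more important relationship.
- A steeper slope doesn't make a better model if the scatter around the line is large.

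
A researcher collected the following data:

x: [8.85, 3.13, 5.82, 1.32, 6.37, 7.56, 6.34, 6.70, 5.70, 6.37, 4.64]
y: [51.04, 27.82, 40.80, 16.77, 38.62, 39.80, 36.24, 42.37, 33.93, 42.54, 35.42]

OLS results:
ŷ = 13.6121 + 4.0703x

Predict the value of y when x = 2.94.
ŷ = 25.5788

Plug x = 2.94 into the fitted line:

ŷ = 13.6121 + 4.0703 × 2.94
ŷ = 13.6121 + 11.9667
ŷ = 25.5788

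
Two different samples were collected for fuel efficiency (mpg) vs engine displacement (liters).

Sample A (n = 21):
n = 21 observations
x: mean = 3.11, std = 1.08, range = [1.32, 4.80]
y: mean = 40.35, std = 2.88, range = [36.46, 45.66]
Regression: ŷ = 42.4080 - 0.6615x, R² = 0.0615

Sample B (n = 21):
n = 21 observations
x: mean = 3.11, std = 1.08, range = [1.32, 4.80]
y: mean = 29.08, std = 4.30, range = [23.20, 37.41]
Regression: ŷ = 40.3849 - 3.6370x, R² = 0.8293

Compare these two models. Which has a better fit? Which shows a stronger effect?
Model B has the better fit (R² = 0.8293 vs 0.0615). Model B shows the stronger effect (|β₁| = 3.6370 vs 0.6615).

Model Comparison:

Goodness of fit (R²):
- Model A: R² = 0.0615 → 6.15% of variance in fuel efficiency explained
- Model B: R² = 0.8293 → 82.93% of variance in fuel efficiency explained
- 0.8293 > 0.0615 → Model B has the better fit

Which has the larger per-liter effect? (|β₁|)
- Model A: β₁ = -0.6615 → predicted fuel efficiency falls 0.6615 mpg per additional liter of engine displacement
- Model B: β₁ = -3.6370 → predicted fuel efficiency falls 3.6370 mpg per additional liter of engine displacement
- |-0.6615| < |-3.6370| → Model B shows the stronger marginal effect

Note: The two samples could reflect different populations, time periods, or measurement quality.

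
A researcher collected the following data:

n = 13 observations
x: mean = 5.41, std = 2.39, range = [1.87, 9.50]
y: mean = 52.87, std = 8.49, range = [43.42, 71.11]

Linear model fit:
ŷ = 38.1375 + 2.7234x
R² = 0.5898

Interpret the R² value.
About 58.98% of the variability in y is accounted for by the regression on x (R² = 0.5898) — a moderate linear fit.

The coefficient of determination R² is the fraction of the total variation in y that the fitted line accounts for.

Here R² = 0.5898:
- Explained: 58.98% of the variation in y
- Unexplained (residual): 100% − 58.98% = 41.02%
- Rule of thumb (below 0.3 weak; 0.3 to below 0.7 moderate; 0.7 and above strong) → moderate

Equivalently, for simple linear regression R² = r², so |r| = √0.5898 ≈ 0.7680.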